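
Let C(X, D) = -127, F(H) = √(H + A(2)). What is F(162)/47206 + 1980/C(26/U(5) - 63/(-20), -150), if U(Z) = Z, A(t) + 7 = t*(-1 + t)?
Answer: -1980/127 + √157/47206 ≈ -15.590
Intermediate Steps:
A(t) = -7 + t*(-1 + t)
F(H) = √(-5 + H) (F(H) = √(H + (-7 + 2² - 1*2)) = √(H + (-7 + 4 - 2)) = √(H - 5) = √(-5 + H))
F(162)/47206 + 1980/C(26/U(5) - 63/(-20), -150) = √(-5 + 162)/47206 + 1980/(-127) = √157*(1/47206) + 1980*(-1/127) = √157/47206 - 1980/127 = -1980/127 + √157/47206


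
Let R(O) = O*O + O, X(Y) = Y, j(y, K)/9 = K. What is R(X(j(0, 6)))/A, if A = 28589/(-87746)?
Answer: -23691420/2599 ≈ -9115.6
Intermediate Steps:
j(y, K) = 9*K
A = -28589/87746 (A = 28589*(-1/87746) = -28589/87746 ≈ -0.32582)
R(O) = O + O² (R(O) = O² + O = O + O²)
R(X(j(0, 6)))/A = ((9*6)*(1 + 9*6))/(-28589/87746) = (54*(1 + 54))*(-87746/28589) = (54*55)*(-87746/28589) = 2970*(-87746/28589) = -23691420/2599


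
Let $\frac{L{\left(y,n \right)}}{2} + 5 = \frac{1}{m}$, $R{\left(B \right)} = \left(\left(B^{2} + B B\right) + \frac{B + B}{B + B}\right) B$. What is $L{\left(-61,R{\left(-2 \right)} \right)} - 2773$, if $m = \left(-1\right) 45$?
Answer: $- \frac{125237}{45} \approx -2783.0$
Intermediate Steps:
$m = -45$
$R{\left(B \right)} = B \left(1 + 2 B^{2}\right)$ ($R{\left(B \right)} = \left(\left(B^{2} + B^{2}\right) + \frac{2 B}{2 B}\right) B = \left(2 B^{2} + 2 B \frac{1}{2 B}\right) B = \left(2 B^{2} + 1\right) B = \left(1 + 2 B^{2}\right) B = B \left(1 + 2 B^{2}\right)$)
$L{\left(y,n \right)} = - \frac{452}{45}$ ($L{\left(y,n \right)} = -10 + \frac{2}{-45} = -10 + 2 \left(- \frac{1}{45}\right) = -10 - \frac{2}{45} = - \frac{452}{45}$)
$L{\left(-61,R{\left(-2 \right)} \right)} - 2773 = - \frac{452}{45} - 2773 = - \frac{125237}{45}$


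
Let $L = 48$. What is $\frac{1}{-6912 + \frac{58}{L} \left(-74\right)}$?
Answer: $- \frac{12}{84017} \approx -0.00014283$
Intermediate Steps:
$\frac{1}{-6912 + \frac{58}{L} \left(-74\right)} = \frac{1}{-6912 + \frac{58}{48} \left(-74\right)} = \frac{1}{-6912 + 58 \cdot \frac{1}{48} \left(-74\right)} = \frac{1}{-6912 + \frac{29}{24} \left(-74\right)} = \frac{1}{-6912 - \frac{1073}{12}} = \frac{1}{- \frac{84017}{12}} = - \frac{12}{84017}$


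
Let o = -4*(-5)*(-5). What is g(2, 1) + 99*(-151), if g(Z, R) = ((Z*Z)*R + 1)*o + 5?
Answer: -15444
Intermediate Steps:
o = -100 (o = 20*(-5) = -100)
g(Z, R) = -95 - 100*R*Z² (g(Z, R) = ((Z*Z)*R + 1)*(-100) + 5 = (Z²*R + 1)*(-100) + 5 = (R*Z² + 1)*(-100) + 5 = (1 + R*Z²)*(-100) + 5 = (-100 - 100*R*Z²) + 5 = -95 - 100*R*Z²)
g(2, 1) + 99*(-151) = (-95 - 100*1*2²) + 99*(-151) = (-95 - 100*1*4) - 14949 = (-95 - 400) - 14949 = -495 - 14949 = -15444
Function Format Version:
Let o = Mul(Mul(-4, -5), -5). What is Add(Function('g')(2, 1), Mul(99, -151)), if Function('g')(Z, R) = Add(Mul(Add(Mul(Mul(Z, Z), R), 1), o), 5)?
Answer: -15444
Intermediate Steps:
o = -100 (o = Mul(20, -5) = -100)
Function('g')(Z, R) = Add(-95, Mul(-100, R, Pow(Z, 2))) (Function('g')(Z, R) = Add(Mul(Add(Mul(Mul(Z, Z), R), 1), -100), 5) = Add(Mul(Add(Mul(Pow(Z, 2), R), 1), -100), 5) = Add(Mul(Add(Mul(R, Pow(Z, 2)), 1), -100), 5) = Add(Mul(Add(1, Mul(R, Pow(Z, 2))), -100), 5) = Add(Add(-100, Mul(-100, R, Pow(Z, 2))), 5) = Add(-95, Mul(-100, R, Pow(Z, 2))))
Add(Function('g')(2, 1), Mul(99, -151)) = Add(Add(-95, Mul(-100, 1, Pow(2, 2))), Mul(99, -151)) = Add(Add(-95, Mul(-100, 1, 4)), -14949) = Add(Add(-95, -400), -14949) = Add(-495, -14949) = -15444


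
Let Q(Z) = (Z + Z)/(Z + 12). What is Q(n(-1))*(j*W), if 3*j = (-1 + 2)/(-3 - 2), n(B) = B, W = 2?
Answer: 4/165 ≈ 0.024242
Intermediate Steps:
j = -1/15 (j = ((-1 + 2)/(-3 - 2))/3 = (1/(-5))/3 = (1*(-⅕))/3 = (⅓)*(-⅕) = -1/15 ≈ -0.066667)
Q(Z) = 2*Z/(12 + Z) (Q(Z) = (2*Z)/(12 + Z) = 2*Z/(12 + Z))
Q(n(-1))*(j*W) = (2*(-1)/(12 - 1))*(-1/15*2) = (2*(-1)/11)*(-2/15) = (2*(-1)*(1/11))*(-2/15) = -2/11*(-2/15) = 4/165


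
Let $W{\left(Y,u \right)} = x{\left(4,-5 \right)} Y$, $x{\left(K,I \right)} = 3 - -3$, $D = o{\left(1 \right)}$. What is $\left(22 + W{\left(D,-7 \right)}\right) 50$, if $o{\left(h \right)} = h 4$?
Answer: $2300$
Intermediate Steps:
$o{\left(h \right)} = 4 h$
$D = 4$ ($D = 4 \cdot 1 = 4$)
$x{\left(K,I \right)} = 6$ ($x{\left(K,I \right)} = 3 + 3 = 6$)
$W{\left(Y,u \right)} = 6 Y$
$\left(22 + W{\left(D,-7 \right)}\right) 50 = \left(22 + 6 \cdot 4\right) 50 = \left(22 + 24\right) 50 = 46 \cdot 50 = 2300$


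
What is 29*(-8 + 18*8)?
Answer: 3944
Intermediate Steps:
29*(-8 + 18*8) = 29*(-8 + 144) = 29*136 = 3944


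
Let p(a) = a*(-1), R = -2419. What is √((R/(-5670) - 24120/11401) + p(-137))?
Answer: √6980719414480630/7182630 ≈ 11.632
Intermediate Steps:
p(a) = -a
√((R/(-5670) - 24120/11401) + p(-137)) = √((-2419/(-5670) - 24120/11401) - 1*(-137)) = √((-2419*(-1/5670) - 24120*1/11401) + 137) = √((2419/5670 - 24120/11401) + 137) = √(-109181381/64643670 + 137) = √(8747001409/64643670) = √6980719414480630/7182630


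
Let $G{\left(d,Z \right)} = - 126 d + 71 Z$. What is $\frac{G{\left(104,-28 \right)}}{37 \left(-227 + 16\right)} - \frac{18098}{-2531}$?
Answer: $\frac{179488938}{19759517} \approx 9.0837$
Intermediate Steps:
$\frac{G{\left(104,-28 \right)}}{37 \left(-227 + 16\right)} - \frac{18098}{-2531} = \frac{\left(-126\right) 104 + 71 \left(-28\right)}{37 \left(-227 + 16\right)} - \frac{18098}{-2531} = \frac{-13104 - 1988}{37 \left(-211\right)} - - \frac{18098}{2531} = - \frac{15092}{-7807} + \frac{18098}{2531} = \left(-15092\right) \left(- \frac{1}{7807}\right) + \frac{18098}{2531} = \frac{15092}{7807} + \frac{18098}{2531} = \frac{179488938}{19759517}$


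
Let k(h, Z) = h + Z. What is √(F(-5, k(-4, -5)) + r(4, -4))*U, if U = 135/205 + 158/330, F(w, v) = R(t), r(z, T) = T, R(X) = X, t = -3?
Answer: 7694*I*√7/6765 ≈ 3.0091*I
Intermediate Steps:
k(h, Z) = Z + h
F(w, v) = -3
U = 7694/6765 (U = 135*(1/205) + 158*(1/330) = 27/41 + 79/165 = 7694/6765 ≈ 1.1373)
√(F(-5, k(-4, -5)) + r(4, -4))*U = √(-3 - 4)*(7694/6765) = √(-7)*(7694/6765) = (I*√7)*(7694/6765) = 7694*I*√7/6765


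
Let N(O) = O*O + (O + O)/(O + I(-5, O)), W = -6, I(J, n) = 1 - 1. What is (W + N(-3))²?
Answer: 25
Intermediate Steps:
I(J, n) = 0
N(O) = 2 + O² (N(O) = O*O + (O + O)/(O + 0) = O² + (2*O)/O = O² + 2 = 2 + O²)
(W + N(-3))² = (-6 + (2 + (-3)²))² = (-6 + (2 + 9))² = (-6 + 11)² = 5² = 25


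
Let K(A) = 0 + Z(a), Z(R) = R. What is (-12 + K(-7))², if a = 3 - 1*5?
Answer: 196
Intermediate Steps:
a = -2 (a = 3 - 5 = -2)
K(A) = -2 (K(A) = 0 - 2 = -2)
(-12 + K(-7))² = (-12 - 2)² = (-14)² = 196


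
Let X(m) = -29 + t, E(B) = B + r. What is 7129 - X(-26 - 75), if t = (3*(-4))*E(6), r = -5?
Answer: 7170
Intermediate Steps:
E(B) = -5 + B (E(B) = B - 5 = -5 + B)
t = -12 (t = (3*(-4))*(-5 + 6) = -12*1 = -12)
X(m) = -41 (X(m) = -29 - 12 = -41)
7129 - X(-26 - 75) = 7129 - 1*(-41) = 7129 + 41 = 7170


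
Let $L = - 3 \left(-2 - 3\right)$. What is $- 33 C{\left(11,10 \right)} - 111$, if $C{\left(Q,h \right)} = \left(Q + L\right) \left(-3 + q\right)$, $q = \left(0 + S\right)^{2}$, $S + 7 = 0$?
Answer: $-39579$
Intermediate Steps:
$S = -7$ ($S = -7 + 0 = -7$)
$L = 15$ ($L = \left(-3\right) \left(-5\right) = 15$)
$q = 49$ ($q = \left(0 - 7\right)^{2} = \left(-7\right)^{2} = 49$)
$C{\left(Q,h \right)} = 690 + 46 Q$ ($C{\left(Q,h \right)} = \left(Q + 15\right) \left(-3 + 49\right) = \left(15 + Q\right) 46 = 690 + 46 Q$)
$- 33 C{\left(11,10 \right)} - 111 = - 33 \left(690 + 46 \cdot 11\right) - 111 = - 33 \left(690 + 506\right) - 111 = \left(-33\right) 1196 - 111 = -39468 - 111 = -39579$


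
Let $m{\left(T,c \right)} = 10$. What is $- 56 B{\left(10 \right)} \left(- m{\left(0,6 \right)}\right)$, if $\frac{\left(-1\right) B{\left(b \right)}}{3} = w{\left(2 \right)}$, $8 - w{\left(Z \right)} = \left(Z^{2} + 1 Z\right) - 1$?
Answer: $-5040$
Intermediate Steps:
$w{\left(Z \right)} = 9 - Z - Z^{2}$ ($w{\left(Z \right)} = 8 - \left(\left(Z^{2} + 1 Z\right) - 1\right) = 8 - \left(\left(Z^{2} + Z\right) - 1\right) = 8 - \left(\left(Z + Z^{2}\right) - 1\right) = 8 - \left(-1 + Z + Z^{2}\right) = 9 - Z - Z^{2}$)
$B{\left(b \right)} = -9$ ($B{\left(b \right)} = - 3 \left(9 - 2 - 2^{2}\right) = - 3 \left(9 - 2 - 4\right) = \left(-3\right) 3 = -9$)
$- 56 B{\left(10 \right)} \left(- m{\left(0,6 \right)}\right) = \left(-56\right) \left(-9\right) \left(\left(-1\right) 10\right) = 504 \left(-10\right) = -5040$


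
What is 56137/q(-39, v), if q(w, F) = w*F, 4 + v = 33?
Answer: -56137/1131 ≈ -49.635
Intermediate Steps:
v = 29 (v = -4 + 33 = 29)
q(w, F) = F*w
56137/q(-39, v) = 56137/((29*(-39))) = 56137/(-1131) = 56137*(-1/1131) = -56137/1131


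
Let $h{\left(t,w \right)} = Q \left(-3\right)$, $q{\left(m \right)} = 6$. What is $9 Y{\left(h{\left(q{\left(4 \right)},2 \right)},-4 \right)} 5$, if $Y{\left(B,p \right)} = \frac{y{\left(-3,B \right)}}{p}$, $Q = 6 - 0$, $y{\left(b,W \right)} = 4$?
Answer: $-45$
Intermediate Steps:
$Q = 6$ ($Q = 6 + 0 = 6$)
$h{\left(t,w \right)} = -18$ ($h{\left(t,w \right)} = 6 \left(-3\right) = -18$)
$Y{\left(B,p \right)} = \frac{4}{p}$
$9 Y{\left(h{\left(q{\left(4 \right)},2 \right)},-4 \right)} 5 = 9 \frac{4}{-4} \cdot 5 = 9 \cdot 4 \left(- \frac{1}{4}\right) 5 = 9 \left(-1\right) 5 = \left(-9\right) 5 = -45$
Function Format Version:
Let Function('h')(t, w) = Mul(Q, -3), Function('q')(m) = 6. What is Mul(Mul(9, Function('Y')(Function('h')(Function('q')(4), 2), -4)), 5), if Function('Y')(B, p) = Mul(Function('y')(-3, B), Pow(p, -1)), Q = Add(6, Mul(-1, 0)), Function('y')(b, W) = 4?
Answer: -45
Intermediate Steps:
Q = 6 (Q = Add(6, 0) = 6)
Function('h')(t, w) = -18 (Function('h')(t, w) = Mul(6, -3) = -18)
Function('Y')(B, p) = Mul(4, Pow(p, -1))
Mul(Mul(9, Function('Y')(Function('h')(Function('q')(4), 2), -4)), 5) = Mul(Mul(9, Mul(4, Pow(-4, -1))), 5) = Mul(Mul(9, Mul(4, Rational(-1, 4))), 5) = Mul(Mul(9, -1), 5) = Mul(-9, 5) = -45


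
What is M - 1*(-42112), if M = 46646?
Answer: 88758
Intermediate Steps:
M - 1*(-42112) = 46646 - 1*(-42112) = 46646 + 42112 = 88758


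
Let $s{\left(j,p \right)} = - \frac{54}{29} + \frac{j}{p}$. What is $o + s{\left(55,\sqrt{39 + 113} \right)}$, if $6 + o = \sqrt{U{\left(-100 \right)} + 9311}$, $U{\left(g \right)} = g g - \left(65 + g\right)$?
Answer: $- \frac{228}{29} + \sqrt{19346} + \frac{55 \sqrt{38}}{76} \approx 135.69$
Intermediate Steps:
$s{\left(j,p \right)} = - \frac{54}{29} + \frac{j}{p}$ ($s{\left(j,p \right)} = \left(-54\right) \frac{1}{29} + \frac{j}{p} = - \frac{54}{29} + \frac{j}{p}$)
$U{\left(g \right)} = -65 + g^{2} - g$ ($U{\left(g \right)} = g^{2} - \left(65 + g\right) = -65 + g^{2} - g$)
$o = -6 + \sqrt{19346}$ ($o = -6 + \sqrt{\left(-65 + \left(-100\right)^{2} - -100\right) + 9311} = -6 + \sqrt{\left(-65 + 10000 + 100\right) + 9311} = -6 + \sqrt{10035 + 9311} = -6 + \sqrt{19346} \approx 133.09$)
$o + s{\left(55,\sqrt{39 + 113} \right)} = \left(-6 + \sqrt{19346}\right) - \left(\frac{54}{29} - \frac{55}{\sqrt{39 + 113}}\right) = \left(-6 + \sqrt{19346}\right) - \left(\frac{54}{29} - \frac{55}{\sqrt{152}}\right) = \left(-6 + \sqrt{19346}\right) - \left(\frac{54}{29} - \frac{55}{2 \sqrt{38}}\right) = \left(-6 + \sqrt{19346}\right) - \left(\frac{54}{29} - 55 \frac{\sqrt{38}}{76}\right) = \left(-6 + \sqrt{19346}\right) - \left(\frac{54}{29} - \frac{55 \sqrt{38}}{76}\right) = - \frac{228}{29} + \sqrt{19346} + \frac{55 \sqrt{38}}{76}$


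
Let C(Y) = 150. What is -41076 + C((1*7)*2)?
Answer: -40926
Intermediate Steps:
-41076 + C((1*7)*2) = -41076 + 150 = -40926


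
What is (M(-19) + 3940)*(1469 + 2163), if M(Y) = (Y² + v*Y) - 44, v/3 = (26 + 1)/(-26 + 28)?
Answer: 12666600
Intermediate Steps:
v = 81/2 (v = 3*((26 + 1)/(-26 + 28)) = 3*(27/2) = 81/2 ≈ 40.500)
M(Y) = -44 + Y² + 81*Y/2 (M(Y) = (Y² + 81*Y/2) - 44 = -44 + Y² + 81*Y/2)
(M(-19) + 3940)*(1469 + 2163) = ((-44 + (-19)² + (81/2)*(-19)) + 3940)*(1469 + 2163) = ((-44 + 361 - 1539/2) + 3940)*3632 = (-905/2 + 3940)*3632 = (6975/2)*3632 = 12666600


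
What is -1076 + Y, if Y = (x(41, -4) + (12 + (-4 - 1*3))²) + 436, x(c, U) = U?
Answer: -619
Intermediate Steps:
Y = 457 (Y = (-4 + (12 + (-4 - 1*3))²) + 436 = (-4 + (12 + (-4 - 3))²) + 436 = (-4 + (12 - 7)²) + 436 = (-4 + 5²) + 436 = (-4 + 25) + 436 = 21 + 436 = 457)
-1076 + Y = -1076 + 457 = -619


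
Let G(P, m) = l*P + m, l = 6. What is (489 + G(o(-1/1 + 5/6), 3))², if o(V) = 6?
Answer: 278784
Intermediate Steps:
G(P, m) = m + 6*P (G(P, m) = 6*P + m = m + 6*P)
(489 + G(o(-1/1 + 5/6), 3))² = (489 + (3 + 6*6))² = (489 + (3 + 36))² = (489 + 39)² = 528² = 278784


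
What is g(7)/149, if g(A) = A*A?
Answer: 49/149 ≈ 0.32886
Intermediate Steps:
g(A) = A**2
g(7)/149 = 7**2/149 = 49*(1/149) = 49/149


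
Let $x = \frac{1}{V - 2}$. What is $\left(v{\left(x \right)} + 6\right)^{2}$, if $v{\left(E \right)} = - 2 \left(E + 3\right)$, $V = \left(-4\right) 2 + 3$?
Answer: $\frac{4}{49} \approx 0.081633$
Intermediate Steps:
$V = -5$ ($V = -8 + 3 = -5$)
$x = - \frac{1}{7}$ ($x = \frac{1}{-5 - 2} = \frac{1}{-7} = - \frac{1}{7} \approx -0.14286$)
$v{\left(E \right)} = -6 - 2 E$ ($v{\left(E \right)} = - 2 \left(3 + E\right) = -6 - 2 E$)
$\left(v{\left(x \right)} + 6\right)^{2} = \left(\left(-6 - - \frac{2}{7}\right) + 6\right)^{2} = \left(\left(-6 + \frac{2}{7}\right) + 6\right)^{2} = \left(- \frac{40}{7} + 6\right)^{2} = \left(\frac{2}{7}\right)^{2} = \frac{4}{49}$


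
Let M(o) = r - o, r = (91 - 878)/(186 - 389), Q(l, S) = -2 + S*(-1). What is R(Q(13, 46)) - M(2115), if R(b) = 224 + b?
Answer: 464286/203 ≈ 2287.1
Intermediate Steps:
Q(l, S) = -2 - S
r = 787/203 (r = -787/(-203) = -787*(-1/203) = 787/203 ≈ 3.8768)
M(o) = 787/203 - o
R(Q(13, 46)) - M(2115) = (224 + (-2 - 1*46)) - (787/203 - 1*2115) = (224 + (-2 - 46)) - (787/203 - 2115) = (224 - 48) - 1*(-428558/203) = 176 + 428558/203 = 464286/203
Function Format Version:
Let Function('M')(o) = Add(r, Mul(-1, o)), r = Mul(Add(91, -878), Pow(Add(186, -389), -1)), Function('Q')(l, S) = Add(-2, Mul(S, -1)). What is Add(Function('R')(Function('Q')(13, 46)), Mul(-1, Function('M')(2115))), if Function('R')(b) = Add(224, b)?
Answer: Rational(464286, 203) ≈ 2287.1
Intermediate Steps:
Function('Q')(l, S) = Add(-2, Mul(-1, S))
r = Rational(787, 203) (r = Mul(-787, Pow(-203, -1)) = Mul(-787, Rational(-1, 203)) = Rational(787, 203) ≈ 3.8768)
Function('M')(o) = Add(Rational(787, 203), Mul(-1, o))
Add(Function('R')(Function('Q')(13, 46)), Mul(-1, Function('M')(2115))) = Add(Add(224, Add(-2, Mul(-1, 46))), Mul(-1, Add(Rational(787, 203), Mul(-1, 2115)))) = Add(Add(224, Add(-2, -46)), Mul(-1, Add(Rational(787, 203), -2115))) = Add(Add(224, -48), Mul(-1, Rational(-428558, 203))) = Add(176, Rational(428558, 203)) = Rational(464286, 203)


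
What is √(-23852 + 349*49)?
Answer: I*√6751 ≈ 82.164*I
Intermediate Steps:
√(-23852 + 349*49) = √(-23852 + 17101) = √(-6751) = I*√6751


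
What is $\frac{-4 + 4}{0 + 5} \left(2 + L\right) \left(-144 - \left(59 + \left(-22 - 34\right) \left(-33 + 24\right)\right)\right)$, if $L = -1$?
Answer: $0$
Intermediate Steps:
$\frac{-4 + 4}{0 + 5} \left(2 + L\right) \left(-144 - \left(59 + \left(-22 - 34\right) \left(-33 + 24\right)\right)\right) = \frac{-4 + 4}{0 + 5} \left(2 - 1\right) \left(-144 - \left(59 + \left(-22 - 34\right) \left(-33 + 24\right)\right)\right) = \frac{0}{5} \cdot 1 \left(-144 - \left(59 - -504\right)\right) = 0 \cdot \frac{1}{5} \cdot 1 \left(-144 - 563\right) = 0 \cdot 1 \left(-144 - 563\right) = 0 \left(-144 - 563\right) = 0 \left(-707\right) = 0$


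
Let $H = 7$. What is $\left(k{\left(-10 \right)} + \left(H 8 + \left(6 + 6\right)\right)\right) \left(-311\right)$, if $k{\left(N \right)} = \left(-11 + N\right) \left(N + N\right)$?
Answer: $-151768$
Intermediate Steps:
$k{\left(N \right)} = 2 N \left(-11 + N\right)$ ($k{\left(N \right)} = \left(-11 + N\right) 2 N = 2 N \left(-11 + N\right)$)
$\left(k{\left(-10 \right)} + \left(H 8 + \left(6 + 6\right)\right)\right) \left(-311\right) = \left(2 \left(-10\right) \left(-11 - 10\right) + \left(7 \cdot 8 + \left(6 + 6\right)\right)\right) \left(-311\right) = \left(2 \left(-10\right) \left(-21\right) + \left(56 + 12\right)\right) \left(-311\right) = \left(420 + 68\right) \left(-311\right) = 488 \left(-311\right) = -151768$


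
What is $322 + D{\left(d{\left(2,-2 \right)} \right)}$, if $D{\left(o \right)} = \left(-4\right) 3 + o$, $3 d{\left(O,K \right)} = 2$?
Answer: $\frac{932}{3} \approx 310.67$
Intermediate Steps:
$d{\left(O,K \right)} = \frac{2}{3}$ ($d{\left(O,K \right)} = \frac{1}{3} \cdot 2 = \frac{2}{3}$)
$D{\left(o \right)} = -12 + o$
$322 + D{\left(d{\left(2,-2 \right)} \right)} = 322 + \left(-12 + \frac{2}{3}\right) = 322 - \frac{34}{3} = \frac{932}{3}$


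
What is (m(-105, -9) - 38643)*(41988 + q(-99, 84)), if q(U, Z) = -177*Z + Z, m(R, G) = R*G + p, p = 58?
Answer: -1023958560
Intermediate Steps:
m(R, G) = 58 + G*R (m(R, G) = R*G + 58 = G*R + 58 = 58 + G*R)
q(U, Z) = -176*Z
(m(-105, -9) - 38643)*(41988 + q(-99, 84)) = ((58 - 9*(-105)) - 38643)*(41988 - 176*84) = ((58 + 945) - 38643)*(41988 - 14784) = (1003 - 38643)*27204 = -37640*27204 = -1023958560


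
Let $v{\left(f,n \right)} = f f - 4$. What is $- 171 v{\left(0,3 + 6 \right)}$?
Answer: $684$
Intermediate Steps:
$v{\left(f,n \right)} = -4 + f^{2}$ ($v{\left(f,n \right)} = f^{2} - 4 = -4 + f^{2}$)
$- 171 v{\left(0,3 + 6 \right)} = - 171 \left(-4 + 0^{2}\right) = - 171 \left(-4 + 0\right) = \left(-171\right) \left(-4\right) = 684$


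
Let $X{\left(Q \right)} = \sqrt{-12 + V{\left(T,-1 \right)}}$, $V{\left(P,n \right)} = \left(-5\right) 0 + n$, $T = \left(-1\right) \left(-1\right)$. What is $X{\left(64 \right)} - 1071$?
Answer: $-1071 + i \sqrt{13} \approx -1071.0 + 3.6056 i$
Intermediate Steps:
$T = 1$
$V{\left(P,n \right)} = n$ ($V{\left(P,n \right)} = 0 + n = n$)
$X{\left(Q \right)} = i \sqrt{13}$ ($X{\left(Q \right)} = \sqrt{-12 - 1} = \sqrt{-13} = i \sqrt{13}$)
$X{\left(64 \right)} - 1071 = i \sqrt{13} - 1071 = -1071 + i \sqrt{13}$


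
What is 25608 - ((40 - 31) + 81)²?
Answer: 17508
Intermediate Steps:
25608 - ((40 - 31) + 81)² = 25608 - (9 + 81)² = 25608 - 1*90² = 25608 - 1*8100 = 25608 - 8100 = 17508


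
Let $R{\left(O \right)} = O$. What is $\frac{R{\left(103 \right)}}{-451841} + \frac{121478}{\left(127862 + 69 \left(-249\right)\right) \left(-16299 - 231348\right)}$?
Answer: $- \frac{2878099954519}{12384879397364487} \approx -0.00023239$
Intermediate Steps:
$\frac{R{\left(103 \right)}}{-451841} + \frac{121478}{\left(127862 + 69 \left(-249\right)\right) \left(-16299 - 231348\right)} = \frac{103}{-451841} + \frac{121478}{\left(127862 + 69 \left(-249\right)\right) \left(-16299 - 231348\right)} = 103 \left(- \frac{1}{451841}\right) + \frac{121478}{\left(127862 - 17181\right) \left(-247647\right)} = - \frac{103}{451841} + \frac{121478}{110681 \left(-247647\right)} = - \frac{103}{451841} + \frac{121478}{-27409817607} = - \frac{103}{451841} + 121478 \left(- \frac{1}{27409817607}\right) = - \frac{103}{451841} - \frac{121478}{27409817607} = - \frac{2878099954519}{12384879397364487}$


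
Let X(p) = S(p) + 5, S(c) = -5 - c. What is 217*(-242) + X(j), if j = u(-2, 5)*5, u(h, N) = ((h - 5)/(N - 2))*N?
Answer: -157367/3 ≈ -52456.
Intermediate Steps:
u(h, N) = N*(-5 + h)/(-2 + N) (u(h, N) = ((-5 + h)/(-2 + N))*N = N*(-5 + h)/(-2 + N))
j = -175/3 (j = (5*(-5 - 2)/(-2 + 5))*5 = (5*(-7)/3)*5 = (5*(1/3)*(-7))*5 = -35/3*5 = -175/3 ≈ -58.333)
X(p) = -p (X(p) = (-5 - p) + 5 = -p)
217*(-242) + X(j) = 217*(-242) - 1*(-175/3) = -52514 + 175/3 = -157367/3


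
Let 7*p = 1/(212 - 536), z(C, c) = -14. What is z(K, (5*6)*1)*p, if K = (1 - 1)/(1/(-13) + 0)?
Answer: 1/162 ≈ 0.0061728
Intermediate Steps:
K = 0 (K = 0/(-1/13 + 0) = 0/(-1/13) = 0*(-13) = 0)
p = -1/2268 (p = 1/(7*(212 - 536)) = (1/7)/(-324) = (1/7)*(-1/324) = -1/2268 ≈ -0.00044092)
z(K, (5*6)*1)*p = -14*(-1/2268) = 1/162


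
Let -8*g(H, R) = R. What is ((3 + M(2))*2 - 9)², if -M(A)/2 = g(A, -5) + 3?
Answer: 1225/4 ≈ 306.25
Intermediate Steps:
g(H, R) = -R/8
M(A) = -29/4 (M(A) = -2*(-⅛*(-5) + 3) = -2*(5/8 + 3) = -2*29/8 = -29/4)
((3 + M(2))*2 - 9)² = ((3 - 29/4)*2 - 9)² = (-17/4*2 - 9)² = (-17/2 - 9)² = (-35/2)² = 1225/4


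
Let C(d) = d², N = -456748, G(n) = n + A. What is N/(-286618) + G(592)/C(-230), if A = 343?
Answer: 2442995703/1516209220 ≈ 1.6113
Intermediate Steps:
G(n) = 343 + n (G(n) = n + 343 = 343 + n)
N/(-286618) + G(592)/C(-230) = -456748/(-286618) + (343 + 592)/((-230)²) = -456748*(-1/286618) + 935/52900 = 228374/143309 + 935*(1/52900) = 228374/143309 + 187/10580 = 2442995703/1516209220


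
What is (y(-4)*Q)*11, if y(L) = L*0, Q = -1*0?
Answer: 0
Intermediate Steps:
Q = 0
y(L) = 0
(y(-4)*Q)*11 = (0*0)*11 = 0*11 = 0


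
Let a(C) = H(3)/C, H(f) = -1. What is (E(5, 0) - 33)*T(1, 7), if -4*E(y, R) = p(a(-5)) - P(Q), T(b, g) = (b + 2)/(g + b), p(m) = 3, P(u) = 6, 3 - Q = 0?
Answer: -387/32 ≈ -12.094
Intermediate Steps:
Q = 3 (Q = 3 - 1*0 = 3 + 0 = 3)
a(C) = -1/C
T(b, g) = (2 + b)/(b + g)
E(y, R) = ¾ (E(y, R) = -(3 - 1*6)/4 = -(3 - 6)/4 = -¼*(-3) = ¾)
(E(5, 0) - 33)*T(1, 7) = (¾ - 33)*((2 + 1)/(1 + 7)) = -129*3/(4*8) = -129*3/32 = -129/4*3/8 = -387/32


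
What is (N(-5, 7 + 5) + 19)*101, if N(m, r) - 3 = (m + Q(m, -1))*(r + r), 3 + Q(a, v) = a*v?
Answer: -5050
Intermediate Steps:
Q(a, v) = -3 + a*v
N(m, r) = 3 - 6*r (N(m, r) = 3 + (m + (-3 + m*(-1)))*(r + r) = 3 + (m + (-3 - m))*(2*r) = 3 - 6*r)
(N(-5, 7 + 5) + 19)*101 = ((3 - 6*(7 + 5)) + 19)*101 = ((3 - 6*12) + 19)*101 = ((3 - 72) + 19)*101 = (-69 + 19)*101 = -50*101 = -5050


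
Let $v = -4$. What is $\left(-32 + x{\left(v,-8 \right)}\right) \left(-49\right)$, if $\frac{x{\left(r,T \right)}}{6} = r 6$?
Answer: $8624$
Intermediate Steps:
$x{\left(r,T \right)} = 36 r$ ($x{\left(r,T \right)} = 6 r 6 = 6 \cdot 6 r = 36 r$)
$\left(-32 + x{\left(v,-8 \right)}\right) \left(-49\right) = \left(-32 + 36 \left(-4\right)\right) \left(-49\right) = \left(-32 - 144\right) \left(-49\right) = \left(-176\right) \left(-49\right) = 8624$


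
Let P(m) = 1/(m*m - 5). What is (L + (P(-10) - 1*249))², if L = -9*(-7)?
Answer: 312193561/9025 ≈ 34592.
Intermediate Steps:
P(m) = 1/(-5 + m²) (P(m) = 1/(m² - 5) = 1/(-5 + m²))
L = 63
(L + (P(-10) - 1*249))² = (63 + (1/(-5 + (-10)²) - 1*249))² = (63 + (1/(-5 + 100) - 249))² = (63 + (1/95 - 249))² = (63 - 23654/95)² = (-17669/95)² = 312193561/9025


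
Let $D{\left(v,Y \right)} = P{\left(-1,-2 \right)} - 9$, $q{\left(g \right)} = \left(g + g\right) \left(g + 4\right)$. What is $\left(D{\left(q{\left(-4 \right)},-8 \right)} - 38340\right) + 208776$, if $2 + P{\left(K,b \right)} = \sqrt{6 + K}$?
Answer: $170425 + \sqrt{5} \approx 1.7043 \cdot 10^{5}$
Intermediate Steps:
$P{\left(K,b \right)} = -2 + \sqrt{6 + K}$
$q{\left(g \right)} = 2 g \left(4 + g\right)$
$D{\left(v,Y \right)} = -11 + \sqrt{5}$ ($D{\left(v,Y \right)} = \left(-2 + \sqrt{6 - 1}\right) - 9 = \left(-2 + \sqrt{5}\right) - 9 = -11 + \sqrt{5}$)
$\left(D{\left(q{\left(-4 \right)},-8 \right)} - 38340\right) + 208776 = \left(\left(-11 + \sqrt{5}\right) - 38340\right) + 208776 = \left(-38351 + \sqrt{5}\right) + 208776 = 170425 + \sqrt{5}$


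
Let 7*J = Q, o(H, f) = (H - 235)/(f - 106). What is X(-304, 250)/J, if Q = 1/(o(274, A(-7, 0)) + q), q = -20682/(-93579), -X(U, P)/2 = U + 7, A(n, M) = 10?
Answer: -384409179/499088 ≈ -770.22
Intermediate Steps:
o(H, f) = (-235 + H)/(-106 + f)
X(U, P) = -14 - 2*U (X(U, P) = -2*(U + 7) = -2*(7 + U) = -14 - 2*U)
q = 6894/31193 (q = -20682*(-1/93579) = 6894/31193 ≈ 0.22101)
Q = -998176/184901 (Q = 1/((-235 + 274)/(-106 + 10) + 6894/31193) = 1/(39/(-96) + 6894/31193) = 1/(-1/96*39 + 6894/31193) = 1/(-13/32 + 6894/31193) = 1/(-184901/998176) = -998176/184901 ≈ -5.3984)
J = -998176/1294307 (J = (⅐)*(-998176/184901) = -998176/1294307 ≈ -0.77120)
X(-304, 250)/J = (-14 - 2*(-304))/(-998176/1294307) = (-14 + 608)*(-1294307/998176) = 594*(-1294307/998176) = -384409179/499088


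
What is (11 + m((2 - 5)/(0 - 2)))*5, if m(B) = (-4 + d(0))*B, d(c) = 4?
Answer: 55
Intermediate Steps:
m(B) = 0 (m(B) = (-4 + 4)*B = 0*B = 0)
(11 + m((2 - 5)/(0 - 2)))*5 = (11 + 0)*5 = 11*5 = 55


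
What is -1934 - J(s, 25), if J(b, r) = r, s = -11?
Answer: -1959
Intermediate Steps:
-1934 - J(s, 25) = -1934 - 1*25 = -1934 - 25 = -1959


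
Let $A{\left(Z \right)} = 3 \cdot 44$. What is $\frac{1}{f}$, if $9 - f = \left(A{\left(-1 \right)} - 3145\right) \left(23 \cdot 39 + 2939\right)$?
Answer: $\frac{1}{11557877} \approx 8.6521 \cdot 10^{-8}$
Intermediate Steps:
$A{\left(Z \right)} = 132$
$f = 11557877$ ($f = 9 - \left(132 - 3145\right) \left(23 \cdot 39 + 2939\right) = 9 - - 3013 \left(897 + 2939\right) = 9 - \left(-3013\right) 3836 = 9 - -11557868 = 9 + 11557868 = 11557877$)
$\frac{1}{f} = \frac{1}{11557877}$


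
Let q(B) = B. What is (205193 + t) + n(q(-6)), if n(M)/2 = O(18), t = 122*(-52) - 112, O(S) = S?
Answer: 198773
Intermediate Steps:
t = -6456 (t = -6344 - 112 = -6456)
n(M) = 36 (n(M) = 2*18 = 36)
(205193 + t) + n(q(-6)) = (205193 - 6456) + 36 = 198737 + 36 = 198773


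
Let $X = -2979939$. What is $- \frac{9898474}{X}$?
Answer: $\frac{9898474}{2979939} \approx 3.3217$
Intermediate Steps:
$- \frac{9898474}{X} = - \frac{9898474}{-2979939} = \left(-9898474\right) \left(- \frac{1}{2979939}\right) = \frac{9898474}{2979939}$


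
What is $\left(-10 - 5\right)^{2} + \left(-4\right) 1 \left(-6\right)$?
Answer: $249$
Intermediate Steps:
$\left(-10 - 5\right)^{2} + \left(-4\right) 1 \left(-6\right) = \left(-15\right)^{2} - -24 = 225 + 24 = 249$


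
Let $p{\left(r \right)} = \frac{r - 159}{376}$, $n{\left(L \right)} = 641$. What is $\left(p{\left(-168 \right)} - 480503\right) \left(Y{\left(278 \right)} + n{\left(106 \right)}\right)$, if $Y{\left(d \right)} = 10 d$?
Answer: $- \frac{618070205555}{376} \approx -1.6438 \cdot 10^{9}$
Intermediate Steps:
$p{\left(r \right)} = - \frac{159}{376} + \frac{r}{376}$ ($p{\left(r \right)} = \left(-159 + r\right) \frac{1}{376} = - \frac{159}{376} + \frac{r}{376}$)
$\left(p{\left(-168 \right)} - 480503\right) \left(Y{\left(278 \right)} + n{\left(106 \right)}\right) = \left(\left(- \frac{159}{376} + \frac{1}{376} \left(-168\right)\right) - 480503\right) \left(10 \cdot 278 + 641\right) = \left(\left(- \frac{159}{376} - \frac{21}{47}\right) - 480503\right) \left(2780 + 641\right) = \left(- \frac{327}{376} - 480503\right) 3421 = \left(- \frac{180669455}{376}\right) 3421 = - \frac{618070205555}{376}$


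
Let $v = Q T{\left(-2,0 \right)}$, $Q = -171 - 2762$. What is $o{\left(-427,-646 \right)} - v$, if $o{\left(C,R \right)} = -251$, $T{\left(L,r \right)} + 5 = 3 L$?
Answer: $-32514$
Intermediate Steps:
$Q = -2933$ ($Q = -171 - 2762 = -2933$)
$T{\left(L,r \right)} = -5 + 3 L$
$v = 32263$ ($v = - 2933 \left(-5 + 3 \left(-2\right)\right) = - 2933 \left(-5 - 6\right) = \left(-2933\right) \left(-11\right) = 32263$)
$o{\left(-427,-646 \right)} - v = -251 - 32263 = -32514$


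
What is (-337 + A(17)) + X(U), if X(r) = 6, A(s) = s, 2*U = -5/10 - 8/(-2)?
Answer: -314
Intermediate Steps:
U = 7/4 (U = (-5/10 - 8/(-2))/2 = (-5*1/10 - 8*(-1/2))/2 = (-1/2 + 4)/2 = (1/2)*(7/2) = 7/4 ≈ 1.7500)
(-337 + A(17)) + X(U) = (-337 + 17) + 6 = -320 + 6 = -314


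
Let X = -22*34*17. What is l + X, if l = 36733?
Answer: 24017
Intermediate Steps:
X = -12716 (X = -748*17 = -12716)
l + X = 36733 - 12716 = 24017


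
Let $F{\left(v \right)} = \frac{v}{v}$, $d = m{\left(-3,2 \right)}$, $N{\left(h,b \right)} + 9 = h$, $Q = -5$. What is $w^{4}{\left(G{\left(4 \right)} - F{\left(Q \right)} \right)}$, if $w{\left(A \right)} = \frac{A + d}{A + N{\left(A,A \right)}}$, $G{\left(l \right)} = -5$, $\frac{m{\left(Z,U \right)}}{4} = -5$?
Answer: $\frac{456976}{194481} \approx 2.3497$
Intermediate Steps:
$m{\left(Z,U \right)} = -20$ ($m{\left(Z,U \right)} = 4 \left(-5\right) = -20$)
$N{\left(h,b \right)} = -9 + h$
$d = -20$
$F{\left(v \right)} = 1$
$w{\left(A \right)} = \frac{-20 + A}{-9 + 2 A}$ ($w{\left(A \right)} = \frac{A - 20}{A + \left(-9 + A\right)} = \frac{-20 + A}{-9 + 2 A}$)
$w^{4}{\left(G{\left(4 \right)} - F{\left(Q \right)} \right)} = \left(\frac{-20 - 6}{-9 + 2 \left(-5 - 1\right)}\right)^{4} = \left(\frac{-20 - 6}{-9 + 2 \left(-6\right)}\right)^{4} = \left(\frac{1}{-9 - 12} \left(-26\right)\right)^{4} = \left(\frac{1}{-21} \left(-26\right)\right)^{4} = \left(\left(- \frac{1}{21}\right) \left(-26\right)\right)^{4} = \left(\frac{26}{21}\right)^{4} = \frac{456976}{194481}$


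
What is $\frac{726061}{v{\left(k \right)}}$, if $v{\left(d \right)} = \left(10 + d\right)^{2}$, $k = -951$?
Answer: $\frac{726061}{885481} \approx 0.81996$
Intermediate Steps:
$\frac{726061}{v{\left(k \right)}} = \frac{726061}{\left(10 - 951\right)^{2}} = \frac{726061}{\left(-941\right)^{2}} = \frac{726061}{885481}$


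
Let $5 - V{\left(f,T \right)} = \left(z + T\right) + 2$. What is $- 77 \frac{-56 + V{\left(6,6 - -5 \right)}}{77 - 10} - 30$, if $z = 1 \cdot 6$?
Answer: $\frac{3380}{67} \approx 50.448$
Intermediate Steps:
$z = 6$
$V{\left(f,T \right)} = -3 - T$ ($V{\left(f,T \right)} = 5 - \left(\left(6 + T\right) + 2\right) = 5 - \left(8 + T\right) = -3 - T$)
$- 77 \frac{-56 + V{\left(6,6 - -5 \right)}}{77 - 10} - 30 = - 77 \frac{-56 - \left(9 + 5\right)}{77 - 10} - 30 = - 77 \frac{-56 - 14}{67} - 30 = - 77 \left(-56 - 14\right) \frac{1}{67} - 30 = - 77 \left(\left(-70\right) \frac{1}{67}\right) - 30 = \left(-77\right) \left(- \frac{70}{67}\right) - 30 = \frac{5390}{67} - 30 = \frac{3380}{67}$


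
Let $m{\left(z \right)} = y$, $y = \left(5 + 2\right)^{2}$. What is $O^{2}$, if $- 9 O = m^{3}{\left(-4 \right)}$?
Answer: $\frac{13841287201}{81} \approx 1.7088 \cdot 10^{8}$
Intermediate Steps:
$y = 49$ ($y = 7^{2} = 49$)
$m{\left(z \right)} = 49$
$O = - \frac{117649}{9}$ ($O = - \frac{49^{3}}{9} = \left(- \frac{1}{9}\right) 117649 = - \frac{117649}{9} \approx -13072.0$)
$O^{2} = \left(- \frac{117649}{9}\right)^{2} = \frac{13841287201}{81}$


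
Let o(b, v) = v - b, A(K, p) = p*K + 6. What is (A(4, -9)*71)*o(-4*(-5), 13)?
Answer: 14910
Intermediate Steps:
A(K, p) = 6 + K*p (A(K, p) = K*p + 6 = 6 + K*p)
(A(4, -9)*71)*o(-4*(-5), 13) = ((6 + 4*(-9))*71)*(13 - (-4)*(-5)) = ((6 - 36)*71)*(13 - 1*20) = (-30*71)*(13 - 20) = -2130*(-7) = 14910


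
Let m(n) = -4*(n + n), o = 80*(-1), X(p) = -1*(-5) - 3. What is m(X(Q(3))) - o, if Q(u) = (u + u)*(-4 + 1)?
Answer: 64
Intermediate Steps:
Q(u) = -6*u (Q(u) = (2*u)*(-3) = -6*u)
X(p) = 2 (X(p) = 5 - 3 = 2)
o = -80
m(n) = -8*n
m(X(Q(3))) - o = -8*2 - 1*(-80) = -16 + 80 = 64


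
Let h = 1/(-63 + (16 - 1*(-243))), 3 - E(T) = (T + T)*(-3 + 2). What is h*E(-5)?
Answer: -1/28 ≈ -0.035714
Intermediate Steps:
E(T) = 3 + 2*T (E(T) = 3 - (T + T)*(-3 + 2) = 3 - 2*T*(-1) = 3 - (-2)*T = 3 + 2*T)
h = 1/196 (h = 1/(-63 + (16 + 243)) = 1/(-63 + 259) = 1/196 ≈ 0.0051020)
h*E(-5) = (3 + 2*(-5))/196 = (3 - 10)/196 = (1/196)*(-7) = -1/28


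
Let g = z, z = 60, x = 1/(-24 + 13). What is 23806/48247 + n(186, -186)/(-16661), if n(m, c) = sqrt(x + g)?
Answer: 23806/48247 - sqrt(7249)/183271 ≈ 0.49295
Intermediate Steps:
x = -1/11 (x = 1/(-11) = -1/11 ≈ -0.090909)
g = 60
n(m, c) = sqrt(7249)/11 (n(m, c) = sqrt(-1/11 + 60) = sqrt(659/11) = sqrt(7249)/11)
23806/48247 + n(186, -186)/(-16661) = 23806/48247 + (sqrt(7249)/11)/(-16661) = 23806*(1/48247) + (sqrt(7249)/11)*(-1/16661) = 23806/48247 - sqrt(7249)/183271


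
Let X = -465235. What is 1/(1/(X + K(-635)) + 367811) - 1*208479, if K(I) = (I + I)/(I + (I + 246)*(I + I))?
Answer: -27719183239696000213/132959114539390 ≈ -2.0848e+5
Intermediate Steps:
K(I) = 2*I/(I + 2*I*(246 + I)) (K(I) = (2*I)/(I + (246 + I)*(2*I)) = (2*I)/(I + 2*I*(246 + I)) = 2*I/(I + 2*I*(246 + I)))
1/(1/(X + K(-635)) + 367811) - 1*208479 = 1/(1/(-465235 + 2/(493 + 2*(-635))) + 367811) - 1*208479 = 1/(1/(-465235 + 2/(493 - 1270)) + 367811) - 208479 = 1/(1/(-465235 + 2/(-777)) + 367811) - 208479 = 1/(1/(-465235 + 2*(-1/777)) + 367811) - 208479 = 1/(1/(-465235 - 2/777) + 367811) - 208479 = 1/(1/(-361487597/777) + 367811) - 208479 = 1/(-777/361487597 + 367811) - 208479 = 1/(132959114539390/361487597) - 208479 = 361487597/132959114539390 - 208479 = -27719183239696000213/132959114539390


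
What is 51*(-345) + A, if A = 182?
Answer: -17413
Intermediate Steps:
51*(-345) + A = 51*(-345) + 182 = -17595 + 182 = -17413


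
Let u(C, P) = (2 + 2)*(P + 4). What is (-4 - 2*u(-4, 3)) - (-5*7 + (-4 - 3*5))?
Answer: -6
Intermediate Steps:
u(C, P) = 16 + 4*P (u(C, P) = 4*(4 + P) = 16 + 4*P)
(-4 - 2*u(-4, 3)) - (-5*7 + (-4 - 3*5)) = (-4 - 2*(16 + 4*3)) - (-5*7 + (-4 - 3*5)) = (-4 - 2*(16 + 12)) - (-35 + (-4 - 15)) = (-4 - 2*28) - (-35 - 19) = (-4 - 56) - 1*(-54) = -60 + 54 = -6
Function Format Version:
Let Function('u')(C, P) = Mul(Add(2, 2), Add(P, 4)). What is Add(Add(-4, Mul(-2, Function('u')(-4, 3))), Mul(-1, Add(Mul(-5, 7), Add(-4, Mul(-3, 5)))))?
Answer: -6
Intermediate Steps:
Function('u')(C, P) = Add(16, Mul(4, P)) (Function('u')(C, P) = Mul(4, Add(4, P)) = Add(16, Mul(4, P)))
Add(Add(-4, Mul(-2, Function('u')(-4, 3))), Mul(-1, Add(Mul(-5, 7), Add(-4, Mul(-3, 5))))) = Add(Add(-4, Mul(-2, Add(16, Mul(4, 3)))), Mul(-1, Add(Mul(-5, 7), Add(-4, Mul(-3, 5))))) = Add(Add(-4, Mul(-2, Add(16, 12))), Mul(-1, Add(-35, Add(-4, -15)))) = Add(Add(-4, Mul(-2, 28)), Mul(-1, Add(-35, -19))) = Add(Add(-4, -56), Mul(-1, -54)) = Add(-60, 54) = -6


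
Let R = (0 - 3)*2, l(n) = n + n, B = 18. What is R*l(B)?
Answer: -216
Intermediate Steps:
l(n) = 2*n
R = -6 (R = -3*2 = -6)
R*l(B) = -12*18 = -6*36 = -216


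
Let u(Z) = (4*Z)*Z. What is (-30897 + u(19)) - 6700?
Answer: -36153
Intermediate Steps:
u(Z) = 4*Z**2
(-30897 + u(19)) - 6700 = (-30897 + 4*19**2) - 6700 = (-30897 + 4*361) - 6700 = (-30897 + 1444) - 6700 = -29453 - 6700 = -36153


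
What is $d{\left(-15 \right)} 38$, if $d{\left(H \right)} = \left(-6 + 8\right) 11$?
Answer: $836$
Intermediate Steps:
$d{\left(H \right)} = 22$ ($d{\left(H \right)} = 2 \cdot 11 = 22$)
$d{\left(-15 \right)} 38 = 22 \cdot 38 = 836$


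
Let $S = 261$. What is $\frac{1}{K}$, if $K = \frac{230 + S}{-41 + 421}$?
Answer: $\frac{380}{491} \approx 0.77393$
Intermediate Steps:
$K = \frac{491}{380}$ ($K = \frac{230 + 261}{-41 + 421} = \frac{491}{380} \approx 1.2921$)
$\frac{1}{K} = \frac{1}{\frac{491}{380}} = \frac{380}{491}$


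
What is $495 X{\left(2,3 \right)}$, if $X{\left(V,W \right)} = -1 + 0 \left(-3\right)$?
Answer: $-495$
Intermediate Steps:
$X{\left(V,W \right)} = -1$ ($X{\left(V,W \right)} = -1 + 0 = -1$)
$495 X{\left(2,3 \right)} = 495 \left(-1\right) = -495$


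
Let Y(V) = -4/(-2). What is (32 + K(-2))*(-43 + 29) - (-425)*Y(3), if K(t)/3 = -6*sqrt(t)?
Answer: 402 + 252*I*sqrt(2) ≈ 402.0 + 356.38*I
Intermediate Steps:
K(t) = -18*sqrt(t) (K(t) = 3*(-6*sqrt(t)) = -18*sqrt(t))
Y(V) = 2 (Y(V) = -4*(-1/2) = 2)
(32 + K(-2))*(-43 + 29) - (-425)*Y(3) = (32 - 18*I*sqrt(2))*(-43 + 29) - (-425)*2 = (32 - 18*I*sqrt(2))*(-14) - 1*(-850) = (32 - 18*I*sqrt(2))*(-14) + 850 = (-448 + 252*I*sqrt(2)) + 850 = 402 + 252*I*sqrt(2)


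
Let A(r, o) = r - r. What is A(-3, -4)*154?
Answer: 0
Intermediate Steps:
A(r, o) = 0
A(-3, -4)*154 = 0*154 = 0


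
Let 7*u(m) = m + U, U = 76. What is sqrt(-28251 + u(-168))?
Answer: I*sqrt(1384943)/7 ≈ 168.12*I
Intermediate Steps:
u(m) = 76/7 + m/7 (u(m) = (m + 76)/7 = (76 + m)/7 = 76/7 + m/7)
sqrt(-28251 + u(-168)) = sqrt(-28251 + (76/7 + (1/7)*(-168))) = sqrt(-28251 + (76/7 - 24)) = sqrt(-28251 - 92/7) = sqrt(-197849/7) = I*sqrt(1384943)/7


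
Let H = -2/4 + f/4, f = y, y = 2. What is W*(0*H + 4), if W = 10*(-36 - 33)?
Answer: -2760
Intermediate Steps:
f = 2
H = 0 (H = -2/4 + 2/4 = -2*¼ + 2*(¼) = -½ + ½ = 0)
W = -690 (W = 10*(-69) = -690)
W*(0*H + 4) = -690*(0*0 + 4) = -690*(0 + 4) = -690*4 = -2760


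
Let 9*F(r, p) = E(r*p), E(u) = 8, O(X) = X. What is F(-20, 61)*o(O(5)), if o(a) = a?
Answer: 40/9 ≈ 4.4444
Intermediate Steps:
F(r, p) = 8/9 (F(r, p) = (⅑)*8 = 8/9)
F(-20, 61)*o(O(5)) = (8/9)*5 = 40/9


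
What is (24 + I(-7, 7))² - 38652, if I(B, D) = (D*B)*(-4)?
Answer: 9748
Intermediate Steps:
I(B, D) = -4*B*D (I(B, D) = (B*D)*(-4) = -4*B*D)
(24 + I(-7, 7))² - 38652 = (24 - 4*(-7)*7)² - 38652 = (24 + 196)² - 38652 = 220² - 38652 = 48400 - 38652 = 9748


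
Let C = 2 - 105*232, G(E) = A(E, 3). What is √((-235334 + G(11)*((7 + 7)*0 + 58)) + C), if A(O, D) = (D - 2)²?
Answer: I*√259634 ≈ 509.54*I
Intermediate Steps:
A(O, D) = (-2 + D)²
G(E) = 1 (G(E) = (-2 + 3)² = 1² = 1)
C = -24358 (C = 2 - 24360 = -24358)
√((-235334 + G(11)*((7 + 7)*0 + 58)) + C) = √((-235334 + 1*((7 + 7)*0 + 58)) - 24358) = √((-235334 + 1*(14*0 + 58)) - 24358) = √((-235334 + 1*(0 + 58)) - 24358) = √((-235334 + 1*58) - 24358) = √((-235334 + 58) - 24358) = √(-235276 - 24358) = √(-259634) = I*√259634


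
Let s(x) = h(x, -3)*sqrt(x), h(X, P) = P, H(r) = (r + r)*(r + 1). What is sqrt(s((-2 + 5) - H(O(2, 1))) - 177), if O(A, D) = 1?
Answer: sqrt(-177 - 3*I) ≈ 0.1127 - 13.305*I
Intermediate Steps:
H(r) = 2*r*(1 + r) (H(r) = (2*r)*(1 + r) = 2*r*(1 + r))
s(x) = -3*sqrt(x)
sqrt(s((-2 + 5) - H(O(2, 1))) - 177) = sqrt(-3*sqrt((-2 + 5) - 2*(1 + 1)) - 177) = sqrt(-3*sqrt(3 - 2*2) - 177) = sqrt(-3*sqrt(3 - 1*4) - 177) = sqrt(-3*sqrt(3 - 4) - 177) = sqrt(-3*I - 177) = sqrt(-177 - 3*I)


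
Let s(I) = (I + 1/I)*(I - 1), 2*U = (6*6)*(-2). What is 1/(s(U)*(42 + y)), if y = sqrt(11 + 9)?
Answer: 189/10461602 - 9*sqrt(5)/10461602 ≈ 1.6142e-5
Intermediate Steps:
U = -36 (U = ((6*6)*(-2))/2 = (36*(-2))/2 = (1/2)*(-72) = -36)
s(I) = (-1 + I)*(I + 1/I) (s(I) = (I + 1/I)*(-1 + I) = (-1 + I)*(I + 1/I))
y = 2*sqrt(5) (y = sqrt(20) = 2*sqrt(5) ≈ 4.4721)
1/(s(U)*(42 + y)) = 1/((1 + (-36)**2 - 1*(-36) - 1/(-36))*(42 + 2*sqrt(5))) = 1/((1 + 1296 + 36 - 1*(-1/36))*(42 + 2*sqrt(5))) = 1/((1 + 1296 + 36 + 1/36)*(42 + 2*sqrt(5))) = 1/(47989*(42 + 2*sqrt(5))/36) = 1/(335923/6 + 47989*sqrt(5)/18)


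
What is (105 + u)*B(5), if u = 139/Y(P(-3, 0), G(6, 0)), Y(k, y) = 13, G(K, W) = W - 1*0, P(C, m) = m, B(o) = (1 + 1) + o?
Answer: 10528/13 ≈ 809.85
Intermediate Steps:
B(o) = 2 + o
G(K, W) = W (G(K, W) = W + 0 = W)
u = 139/13 ≈ 10.692
(105 + u)*B(5) = (105 + 139/13)*(2 + 5) = (1504/13)*7 = 10528/13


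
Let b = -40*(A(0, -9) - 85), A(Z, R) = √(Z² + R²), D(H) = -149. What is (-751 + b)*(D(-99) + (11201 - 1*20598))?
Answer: -21850794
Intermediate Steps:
A(Z, R) = √(R² + Z²)
b = 3040 (b = -40*(√((-9)² + 0²) - 85) = -40*(√(81 + 0) - 85) = -40*(√81 - 85) = -40*(9 - 85) = -40*(-76) = 3040)
(-751 + b)*(D(-99) + (11201 - 1*20598)) = (-751 + 3040)*(-149 + (11201 - 1*20598)) = 2289*(-149 + (11201 - 20598)) = 2289*(-149 - 9397) = 2289*(-9546) = -21850794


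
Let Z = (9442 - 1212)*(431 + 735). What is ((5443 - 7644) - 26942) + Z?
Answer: 9567037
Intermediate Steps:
Z = 9596180 (Z = 8230*1166 = 9596180)
((5443 - 7644) - 26942) + Z = ((5443 - 7644) - 26942) + 9596180 = (-2201 - 26942) + 9596180 = -29143 + 9596180 = 9567037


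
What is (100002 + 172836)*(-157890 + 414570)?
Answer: 70032057840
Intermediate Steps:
(100002 + 172836)*(-157890 + 414570) = 272838*256680 = 70032057840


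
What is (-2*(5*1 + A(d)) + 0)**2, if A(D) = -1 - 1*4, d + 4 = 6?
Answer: 0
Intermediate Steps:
d = 2 (d = -4 + 6 = 2)
A(D) = -5 (A(D) = -1 - 4 = -5)
(-2*(5*1 + A(d)) + 0)**2 = (-2*(5*1 - 5) + 0)**2 = (-2*(5 - 5) + 0)**2 = (-2*0 + 0)**2 = (0 + 0)**2 = 0**2 = 0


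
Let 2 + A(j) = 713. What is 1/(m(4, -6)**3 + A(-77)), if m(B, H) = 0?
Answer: 1/711 ≈ 0.0014065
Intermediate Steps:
A(j) = 711 (A(j) = -2 + 713 = 711)
1/(m(4, -6)**3 + A(-77)) = 1/(0**3 + 711) = 1/(0 + 711) = 1/711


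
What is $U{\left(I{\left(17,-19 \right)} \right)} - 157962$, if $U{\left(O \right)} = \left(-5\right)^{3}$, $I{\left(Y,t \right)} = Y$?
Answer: $-158087$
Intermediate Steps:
$U{\left(O \right)} = -125$
$U{\left(I{\left(17,-19 \right)} \right)} - 157962 = -125 - 157962 = -158087$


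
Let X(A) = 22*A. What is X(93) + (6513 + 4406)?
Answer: 12965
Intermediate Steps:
X(93) + (6513 + 4406) = 22*93 + (6513 + 4406) = 2046 + 10919 = 12965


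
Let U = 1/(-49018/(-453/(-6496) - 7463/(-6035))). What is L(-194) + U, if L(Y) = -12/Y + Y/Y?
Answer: 11642769014097/10964824655680 ≈ 1.0618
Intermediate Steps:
L(Y) = 1 - 12/Y (L(Y) = -12/Y + 1 = 1 - 12/Y)
U = -3012559/113039429440 (U = 1/(-49018/(-453*(-1/6496) - 7463*(-1/6035))) = 1/(-49018/(453/6496 + 439/355)) = 1/(-49018/3012559/2306080) = 1/(-49018*2306080/3012559) = 1/(-113039429440/3012559) = -3012559/113039429440 ≈ -2.6651e-5)
L(-194) + U = (-12 - 194)/(-194) - 3012559/113039429440 = -1/194*(-206) - 3012559/113039429440 = 103/97 - 3012559/113039429440 = 11642769014097/10964824655680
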